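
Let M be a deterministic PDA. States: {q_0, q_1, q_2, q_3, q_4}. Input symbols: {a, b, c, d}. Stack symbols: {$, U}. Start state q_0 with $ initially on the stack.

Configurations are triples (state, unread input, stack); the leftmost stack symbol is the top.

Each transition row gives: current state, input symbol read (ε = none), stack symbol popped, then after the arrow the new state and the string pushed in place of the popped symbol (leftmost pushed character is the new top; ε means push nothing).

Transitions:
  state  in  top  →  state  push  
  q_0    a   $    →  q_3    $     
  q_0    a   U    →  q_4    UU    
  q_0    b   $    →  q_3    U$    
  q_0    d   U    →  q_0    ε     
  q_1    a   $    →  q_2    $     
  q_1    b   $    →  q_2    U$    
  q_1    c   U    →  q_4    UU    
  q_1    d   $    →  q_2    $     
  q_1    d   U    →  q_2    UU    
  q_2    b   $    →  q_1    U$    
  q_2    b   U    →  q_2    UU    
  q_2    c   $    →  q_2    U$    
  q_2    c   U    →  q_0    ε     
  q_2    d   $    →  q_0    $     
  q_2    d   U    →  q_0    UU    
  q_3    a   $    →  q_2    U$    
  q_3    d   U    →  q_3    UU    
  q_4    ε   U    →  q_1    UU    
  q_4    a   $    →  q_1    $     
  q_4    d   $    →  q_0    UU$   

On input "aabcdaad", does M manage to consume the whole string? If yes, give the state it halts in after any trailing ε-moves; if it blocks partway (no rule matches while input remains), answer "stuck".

q_0

(q_0, aabcdaad, $)
  read a, top $: go to q_3, push $ → (q_3, abcdaad, $)
  read a, top $: go to q_2, push U$ → (q_2, bcdaad, U$)
  read b, top U: go to q_2, push UU → (q_2, cdaad, UU$)
  read c, top U: go to q_0, push ε → (q_0, daad, U$)
  read d, top U: go to q_0, push ε → (q_0, aad, $)
  read a, top $: go to q_3, push $ → (q_3, ad, $)
  read a, top $: go to q_2, push U$ → (q_2, d, U$)
  read d, top U: go to q_0, push UU → (q_0, ε, UU$)
All input consumed; M is in state q_0.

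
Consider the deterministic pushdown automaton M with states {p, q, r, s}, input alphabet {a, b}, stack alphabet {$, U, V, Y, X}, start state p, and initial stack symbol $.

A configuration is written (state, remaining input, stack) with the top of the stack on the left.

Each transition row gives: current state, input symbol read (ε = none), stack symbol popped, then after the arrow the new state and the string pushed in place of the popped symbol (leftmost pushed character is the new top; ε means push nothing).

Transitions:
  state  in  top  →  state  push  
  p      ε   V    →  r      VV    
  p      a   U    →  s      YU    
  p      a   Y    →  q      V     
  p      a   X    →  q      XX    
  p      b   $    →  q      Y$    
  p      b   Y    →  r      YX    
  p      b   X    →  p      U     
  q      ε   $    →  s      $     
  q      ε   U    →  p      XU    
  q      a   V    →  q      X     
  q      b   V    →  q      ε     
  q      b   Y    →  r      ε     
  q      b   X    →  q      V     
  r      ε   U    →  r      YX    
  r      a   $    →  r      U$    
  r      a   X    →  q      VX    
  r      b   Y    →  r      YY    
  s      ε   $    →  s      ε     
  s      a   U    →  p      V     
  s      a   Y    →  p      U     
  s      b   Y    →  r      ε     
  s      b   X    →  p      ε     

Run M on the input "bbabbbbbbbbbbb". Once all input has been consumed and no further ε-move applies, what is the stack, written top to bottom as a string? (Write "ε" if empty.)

(p, bbabbbbbbbbbbb, $) ⊢ (q, babbbbbbbbbbb, Y$) ⊢ (r, abbbbbbbbbbb, $) ⊢ (r, bbbbbbbbbbb, U$) ⊢ (r, bbbbbbbbbbb, YX$) ⊢ (r, bbbbbbbbbb, YYX$) ⊢ (r, bbbbbbbbb, YYYX$) ⊢ (r, bbbbbbbb, YYYYX$) ⊢ (r, bbbbbbb, YYYYYX$) ⊢ (r, bbbbbb, YYYYYYX$) ⊢ (r, bbbbb, YYYYYYYX$) ⊢ (r, bbbb, YYYYYYYYX$) ⊢ (r, bbb, YYYYYYYYYX$) ⊢ (r, bb, YYYYYYYYYYX$) ⊢ (r, b, YYYYYYYYYYYX$) ⊢ (r, ε, YYYYYYYYYYYYX$)
All input consumed in state r with stack YYYYYYYYYYYYX$.

YYYYYYYYYYYYX$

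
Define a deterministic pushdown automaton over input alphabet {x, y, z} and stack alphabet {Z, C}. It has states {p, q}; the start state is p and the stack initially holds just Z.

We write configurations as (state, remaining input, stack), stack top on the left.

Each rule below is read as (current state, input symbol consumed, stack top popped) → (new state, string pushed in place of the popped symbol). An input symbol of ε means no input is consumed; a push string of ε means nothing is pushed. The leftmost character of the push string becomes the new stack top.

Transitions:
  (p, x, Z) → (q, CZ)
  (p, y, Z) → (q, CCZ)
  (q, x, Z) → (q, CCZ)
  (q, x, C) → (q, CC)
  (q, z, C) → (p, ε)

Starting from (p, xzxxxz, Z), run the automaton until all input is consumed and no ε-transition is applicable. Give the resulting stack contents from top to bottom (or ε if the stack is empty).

(p, xzxxxz, Z)
  read x, top Z: go to q, push CZ → (q, zxxxz, CZ)
  read z, top C: go to p, push ε → (p, xxxz, Z)
  read x, top Z: go to q, push CZ → (q, xxz, CZ)
  read x, top C: go to q, push CC → (q, xz, CCZ)
  read x, top C: go to q, push CC → (q, z, CCCZ)
  read z, top C: go to p, push ε → (p, ε, CCZ)
All input consumed in state p with stack CCZ.

CCZ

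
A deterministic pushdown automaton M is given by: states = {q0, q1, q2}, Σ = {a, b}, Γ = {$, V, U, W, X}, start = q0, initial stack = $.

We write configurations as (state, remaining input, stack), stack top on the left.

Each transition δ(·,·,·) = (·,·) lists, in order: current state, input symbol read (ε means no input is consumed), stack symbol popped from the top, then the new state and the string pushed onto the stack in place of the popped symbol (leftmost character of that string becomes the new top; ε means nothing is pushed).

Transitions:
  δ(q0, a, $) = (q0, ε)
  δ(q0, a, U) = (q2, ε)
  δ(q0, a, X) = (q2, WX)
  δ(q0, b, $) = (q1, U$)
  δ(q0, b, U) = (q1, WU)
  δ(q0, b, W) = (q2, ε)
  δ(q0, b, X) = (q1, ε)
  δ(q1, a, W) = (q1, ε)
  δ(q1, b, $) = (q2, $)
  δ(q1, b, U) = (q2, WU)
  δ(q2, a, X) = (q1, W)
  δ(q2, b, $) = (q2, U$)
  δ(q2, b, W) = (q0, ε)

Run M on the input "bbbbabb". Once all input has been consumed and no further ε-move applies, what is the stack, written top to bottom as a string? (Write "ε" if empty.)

(q0, bbbbabb, $)
  read b, top $: go to q1, push U$ → (q1, bbbabb, U$)
  read b, top U: go to q2, push WU → (q2, bbabb, WU$)
  read b, top W: go to q0, push ε → (q0, babb, U$)
  read b, top U: go to q1, push WU → (q1, abb, WU$)
  read a, top W: go to q1, push ε → (q1, bb, U$)
  read b, top U: go to q2, push WU → (q2, b, WU$)
  read b, top W: go to q0, push ε → (q0, ε, U$)
All input consumed in state q0 with stack U$.

U$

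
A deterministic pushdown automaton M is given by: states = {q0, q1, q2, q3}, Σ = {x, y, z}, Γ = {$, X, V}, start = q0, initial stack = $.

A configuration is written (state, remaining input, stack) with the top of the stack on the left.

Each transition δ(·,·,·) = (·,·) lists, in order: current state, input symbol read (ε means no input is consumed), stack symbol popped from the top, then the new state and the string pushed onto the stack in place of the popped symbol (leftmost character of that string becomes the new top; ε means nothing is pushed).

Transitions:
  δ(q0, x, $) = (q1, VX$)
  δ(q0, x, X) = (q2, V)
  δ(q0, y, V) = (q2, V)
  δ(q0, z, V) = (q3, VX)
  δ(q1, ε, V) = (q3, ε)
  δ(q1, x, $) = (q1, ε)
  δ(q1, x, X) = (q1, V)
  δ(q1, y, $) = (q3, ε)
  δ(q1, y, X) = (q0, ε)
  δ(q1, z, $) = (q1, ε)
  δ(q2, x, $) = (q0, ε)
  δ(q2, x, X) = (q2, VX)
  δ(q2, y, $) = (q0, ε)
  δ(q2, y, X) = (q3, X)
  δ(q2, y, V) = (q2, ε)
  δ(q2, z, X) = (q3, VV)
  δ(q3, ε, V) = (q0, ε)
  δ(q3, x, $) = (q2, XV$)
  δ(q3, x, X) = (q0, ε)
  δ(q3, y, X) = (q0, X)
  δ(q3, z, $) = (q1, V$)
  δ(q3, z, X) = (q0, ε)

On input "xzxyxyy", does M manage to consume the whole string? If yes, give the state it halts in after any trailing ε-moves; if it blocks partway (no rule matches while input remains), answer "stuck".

(q0, xzxyxyy, $) ⊢ (q1, zxyxyy, VX$) ⊢ (q3, zxyxyy, X$) ⊢ (q0, xyxyy, $) ⊢ (q1, yxyy, VX$) ⊢ (q3, yxyy, X$) ⊢ (q0, xyy, X$) ⊢ (q2, yy, V$) ⊢ (q2, y, $) ⊢ (q0, ε, ε)
All input consumed; M is in state q0.

q0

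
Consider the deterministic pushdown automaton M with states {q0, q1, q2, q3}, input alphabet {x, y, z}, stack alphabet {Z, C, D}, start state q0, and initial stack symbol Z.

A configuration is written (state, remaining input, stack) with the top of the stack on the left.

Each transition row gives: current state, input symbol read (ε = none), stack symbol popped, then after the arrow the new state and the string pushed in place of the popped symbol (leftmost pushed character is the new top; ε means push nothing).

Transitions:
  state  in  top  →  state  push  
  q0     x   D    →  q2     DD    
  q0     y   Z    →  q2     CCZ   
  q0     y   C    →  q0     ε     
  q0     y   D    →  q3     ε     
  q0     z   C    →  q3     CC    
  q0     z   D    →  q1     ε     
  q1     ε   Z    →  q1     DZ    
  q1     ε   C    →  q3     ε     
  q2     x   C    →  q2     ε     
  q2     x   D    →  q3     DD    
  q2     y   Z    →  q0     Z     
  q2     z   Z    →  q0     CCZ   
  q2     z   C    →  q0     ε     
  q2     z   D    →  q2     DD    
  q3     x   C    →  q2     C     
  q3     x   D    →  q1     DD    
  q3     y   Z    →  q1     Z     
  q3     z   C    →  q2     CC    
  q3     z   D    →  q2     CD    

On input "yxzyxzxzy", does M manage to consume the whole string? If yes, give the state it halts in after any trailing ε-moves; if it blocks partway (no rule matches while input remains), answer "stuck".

(q0, yxzyxzxzy, Z)
  read y, top Z: go to q2, push CCZ → (q2, xzyxzxzy, CCZ)
  read x, top C: go to q2, push ε → (q2, zyxzxzy, CZ)
  read z, top C: go to q0, push ε → (q0, yxzxzy, Z)
  read y, top Z: go to q2, push CCZ → (q2, xzxzy, CCZ)
  read x, top C: go to q2, push ε → (q2, zxzy, CZ)
  read z, top C: go to q0, push ε → (q0, xzy, Z)
No transition for (q0, x, top Z); M blocks with input xzy remaining.

stuck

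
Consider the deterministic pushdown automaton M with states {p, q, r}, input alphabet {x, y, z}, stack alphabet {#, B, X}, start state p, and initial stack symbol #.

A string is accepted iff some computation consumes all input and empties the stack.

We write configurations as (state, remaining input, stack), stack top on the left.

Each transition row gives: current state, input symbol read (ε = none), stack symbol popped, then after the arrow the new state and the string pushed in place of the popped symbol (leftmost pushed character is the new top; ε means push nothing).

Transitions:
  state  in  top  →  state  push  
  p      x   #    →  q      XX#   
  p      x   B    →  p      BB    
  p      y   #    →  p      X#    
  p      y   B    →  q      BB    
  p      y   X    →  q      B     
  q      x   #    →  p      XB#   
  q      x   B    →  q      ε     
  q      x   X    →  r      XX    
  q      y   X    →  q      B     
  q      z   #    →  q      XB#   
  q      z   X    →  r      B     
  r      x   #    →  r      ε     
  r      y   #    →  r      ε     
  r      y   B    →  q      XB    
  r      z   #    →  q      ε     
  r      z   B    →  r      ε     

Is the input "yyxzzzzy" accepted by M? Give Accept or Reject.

(p, yyxzzzzy, #)
  read y, top #: go to p, push X# → (p, yxzzzzy, X#)
  read y, top X: go to q, push B → (q, xzzzzy, B#)
  read x, top B: go to q, push ε → (q, zzzzy, #)
  read z, top #: go to q, push XB# → (q, zzzy, XB#)
  read z, top X: go to r, push B → (r, zzy, BB#)
  read z, top B: go to r, push ε → (r, zy, B#)
  read z, top B: go to r, push ε → (r, y, #)
  read y, top #: go to r, push ε → (r, ε, ε)
All input consumed and the stack is empty.

Accept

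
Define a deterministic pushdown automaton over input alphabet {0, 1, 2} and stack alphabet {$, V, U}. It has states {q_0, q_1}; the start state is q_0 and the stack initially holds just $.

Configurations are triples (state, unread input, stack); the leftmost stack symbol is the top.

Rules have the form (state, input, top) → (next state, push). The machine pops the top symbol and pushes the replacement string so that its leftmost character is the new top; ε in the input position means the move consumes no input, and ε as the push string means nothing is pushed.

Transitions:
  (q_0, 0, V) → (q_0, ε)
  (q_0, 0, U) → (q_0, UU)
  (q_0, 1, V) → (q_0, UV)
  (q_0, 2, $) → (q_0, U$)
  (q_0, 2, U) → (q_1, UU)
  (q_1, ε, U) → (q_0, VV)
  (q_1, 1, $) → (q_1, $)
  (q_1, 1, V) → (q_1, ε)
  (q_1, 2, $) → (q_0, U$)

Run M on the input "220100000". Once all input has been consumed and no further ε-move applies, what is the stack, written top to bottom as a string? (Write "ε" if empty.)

UUUUUUVU$

(q_0, 220100000, $) ⊢ (q_0, 20100000, U$) ⊢ (q_1, 0100000, UU$) ⊢ (q_0, 0100000, VVU$) ⊢ (q_0, 100000, VU$) ⊢ (q_0, 00000, UVU$) ⊢ (q_0, 0000, UUVU$) ⊢ (q_0, 000, UUUVU$) ⊢ (q_0, 00, UUUUVU$) ⊢ (q_0, 0, UUUUUVU$) ⊢ (q_0, ε, UUUUUUVU$)
All input consumed in state q_0 with stack UUUUUUVU$.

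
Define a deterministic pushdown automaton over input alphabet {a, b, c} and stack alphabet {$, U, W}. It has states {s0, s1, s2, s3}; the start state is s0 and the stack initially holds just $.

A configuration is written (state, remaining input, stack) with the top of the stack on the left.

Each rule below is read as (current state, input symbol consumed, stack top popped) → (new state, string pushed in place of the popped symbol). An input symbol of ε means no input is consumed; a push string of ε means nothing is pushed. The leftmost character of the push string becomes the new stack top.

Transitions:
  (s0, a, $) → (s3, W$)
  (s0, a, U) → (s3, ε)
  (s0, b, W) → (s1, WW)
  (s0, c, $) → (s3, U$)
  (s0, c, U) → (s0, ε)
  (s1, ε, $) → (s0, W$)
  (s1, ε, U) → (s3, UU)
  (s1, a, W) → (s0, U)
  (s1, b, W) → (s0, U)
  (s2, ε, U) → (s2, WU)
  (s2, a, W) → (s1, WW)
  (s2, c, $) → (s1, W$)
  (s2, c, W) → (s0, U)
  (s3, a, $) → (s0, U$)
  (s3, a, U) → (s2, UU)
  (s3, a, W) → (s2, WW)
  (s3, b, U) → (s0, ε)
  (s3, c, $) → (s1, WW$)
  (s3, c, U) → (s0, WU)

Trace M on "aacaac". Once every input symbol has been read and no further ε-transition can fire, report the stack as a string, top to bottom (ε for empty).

(s0, aacaac, $)
  read a, top $: go to s3, push W$ → (s3, acaac, W$)
  read a, top W: go to s2, push WW → (s2, caac, WW$)
  read c, top W: go to s0, push U → (s0, aac, UW$)
  read a, top U: go to s3, push ε → (s3, ac, W$)
  read a, top W: go to s2, push WW → (s2, c, WW$)
  read c, top W: go to s0, push U → (s0, ε, UW$)
All input consumed in state s0 with stack UW$.

UW$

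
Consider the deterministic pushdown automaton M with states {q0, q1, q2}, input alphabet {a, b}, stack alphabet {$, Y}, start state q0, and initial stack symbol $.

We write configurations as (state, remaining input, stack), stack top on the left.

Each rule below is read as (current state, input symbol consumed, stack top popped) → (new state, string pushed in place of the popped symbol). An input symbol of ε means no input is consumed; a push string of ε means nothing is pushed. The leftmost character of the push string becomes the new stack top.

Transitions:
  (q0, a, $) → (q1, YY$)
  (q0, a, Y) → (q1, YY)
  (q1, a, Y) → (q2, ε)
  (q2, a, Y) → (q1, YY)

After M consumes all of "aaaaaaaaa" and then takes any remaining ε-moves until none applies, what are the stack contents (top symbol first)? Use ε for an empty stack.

(q0, aaaaaaaaa, $)
  read a, top $: go to q1, push YY$ → (q1, aaaaaaaa, YY$)
  read a, top Y: go to q2, push ε → (q2, aaaaaaa, Y$)
  read a, top Y: go to q1, push YY → (q1, aaaaaa, YY$)
  read a, top Y: go to q2, push ε → (q2, aaaaa, Y$)
  read a, top Y: go to q1, push YY → (q1, aaaa, YY$)
  read a, top Y: go to q2, push ε → (q2, aaa, Y$)
  read a, top Y: go to q1, push YY → (q1, aa, YY$)
  read a, top Y: go to q2, push ε → (q2, a, Y$)
  read a, top Y: go to q1, push YY → (q1, ε, YY$)
All input consumed in state q1 with stack YY$.

YY$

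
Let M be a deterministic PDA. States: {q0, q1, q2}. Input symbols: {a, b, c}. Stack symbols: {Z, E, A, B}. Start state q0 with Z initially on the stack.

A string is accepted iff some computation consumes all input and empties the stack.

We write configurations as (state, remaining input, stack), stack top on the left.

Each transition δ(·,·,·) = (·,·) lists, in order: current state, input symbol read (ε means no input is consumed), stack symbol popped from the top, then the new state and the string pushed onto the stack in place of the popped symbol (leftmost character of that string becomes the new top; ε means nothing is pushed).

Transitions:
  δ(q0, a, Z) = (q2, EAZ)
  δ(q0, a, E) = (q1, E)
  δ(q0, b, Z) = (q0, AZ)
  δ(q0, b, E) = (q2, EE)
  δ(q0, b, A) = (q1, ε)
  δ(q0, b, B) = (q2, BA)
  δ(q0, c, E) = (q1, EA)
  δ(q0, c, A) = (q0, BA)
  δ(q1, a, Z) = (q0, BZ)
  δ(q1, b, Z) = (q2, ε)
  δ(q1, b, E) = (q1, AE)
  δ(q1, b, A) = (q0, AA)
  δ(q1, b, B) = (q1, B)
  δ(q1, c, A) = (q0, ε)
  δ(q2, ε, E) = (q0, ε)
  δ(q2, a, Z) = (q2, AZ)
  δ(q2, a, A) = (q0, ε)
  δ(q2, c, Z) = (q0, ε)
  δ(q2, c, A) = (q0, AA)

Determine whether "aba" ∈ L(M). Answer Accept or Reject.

(q0, aba, Z) ⊢ (q2, ba, EAZ) ⊢ (q0, ba, AZ) ⊢ (q1, a, Z) ⊢ (q0, ε, BZ)
All input consumed; stack is BZ, not empty, and no further ε-move applies.

Reject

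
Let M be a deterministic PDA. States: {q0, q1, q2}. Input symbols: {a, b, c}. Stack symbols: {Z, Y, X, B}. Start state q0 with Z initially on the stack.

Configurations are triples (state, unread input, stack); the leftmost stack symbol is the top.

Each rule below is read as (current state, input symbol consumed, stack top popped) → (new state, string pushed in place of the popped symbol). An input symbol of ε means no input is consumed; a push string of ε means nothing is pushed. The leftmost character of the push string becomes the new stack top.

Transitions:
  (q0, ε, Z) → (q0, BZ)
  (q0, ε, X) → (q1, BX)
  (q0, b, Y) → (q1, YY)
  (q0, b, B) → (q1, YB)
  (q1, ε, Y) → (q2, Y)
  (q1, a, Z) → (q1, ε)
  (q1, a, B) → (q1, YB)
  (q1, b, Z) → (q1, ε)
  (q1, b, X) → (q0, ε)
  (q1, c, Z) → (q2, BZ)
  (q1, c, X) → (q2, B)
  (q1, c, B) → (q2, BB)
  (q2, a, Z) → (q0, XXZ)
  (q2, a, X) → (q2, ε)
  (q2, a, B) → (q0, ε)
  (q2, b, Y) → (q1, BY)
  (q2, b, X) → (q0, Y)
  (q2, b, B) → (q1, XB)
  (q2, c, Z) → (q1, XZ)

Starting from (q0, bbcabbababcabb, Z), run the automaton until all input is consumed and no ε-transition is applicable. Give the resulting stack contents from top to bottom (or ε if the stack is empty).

(q0, bbcabbababcabb, Z)
  ε-move, top Z: go to q0, push BZ → (q0, bbcabbababcabb, BZ)
  read b, top B: go to q1, push YB → (q1, bcabbababcabb, YBZ)
  ε-move, top Y: go to q2, push Y → (q2, bcabbababcabb, YBZ)
  read b, top Y: go to q1, push BY → (q1, cabbababcabb, BYBZ)
  read c, top B: go to q2, push BB → (q2, abbababcabb, BBYBZ)
  read a, top B: go to q0, push ε → (q0, bbababcabb, BYBZ)
  read b, top B: go to q1, push YB → (q1, bababcabb, YBYBZ)
  ε-move, top Y: go to q2, push Y → (q2, bababcabb, YBYBZ)
  read b, top Y: go to q1, push BY → (q1, ababcabb, BYBYBZ)
  read a, top B: go to q1, push YB → (q1, babcabb, YBYBYBZ)
  ε-move, top Y: go to q2, push Y → (q2, babcabb, YBYBYBZ)
  read b, top Y: go to q1, push BY → (q1, abcabb, BYBYBYBZ)
  read a, top B: go to q1, push YB → (q1, bcabb, YBYBYBYBZ)
  ε-move, top Y: go to q2, push Y → (q2, bcabb, YBYBYBYBZ)
  read b, top Y: go to q1, push BY → (q1, cabb, BYBYBYBYBZ)
  read c, top B: go to q2, push BB → (q2, abb, BBYBYBYBYBZ)
  read a, top B: go to q0, push ε → (q0, bb, BYBYBYBYBZ)
  read b, top B: go to q1, push YB → (q1, b, YBYBYBYBYBZ)
  ε-move, top Y: go to q2, push Y → (q2, b, YBYBYBYBYBZ)
  read b, top Y: go to q1, push BY → (q1, ε, BYBYBYBYBYBZ)
All input consumed in state q1 with stack BYBYBYBYBYBZ.

BYBYBYBYBYBZ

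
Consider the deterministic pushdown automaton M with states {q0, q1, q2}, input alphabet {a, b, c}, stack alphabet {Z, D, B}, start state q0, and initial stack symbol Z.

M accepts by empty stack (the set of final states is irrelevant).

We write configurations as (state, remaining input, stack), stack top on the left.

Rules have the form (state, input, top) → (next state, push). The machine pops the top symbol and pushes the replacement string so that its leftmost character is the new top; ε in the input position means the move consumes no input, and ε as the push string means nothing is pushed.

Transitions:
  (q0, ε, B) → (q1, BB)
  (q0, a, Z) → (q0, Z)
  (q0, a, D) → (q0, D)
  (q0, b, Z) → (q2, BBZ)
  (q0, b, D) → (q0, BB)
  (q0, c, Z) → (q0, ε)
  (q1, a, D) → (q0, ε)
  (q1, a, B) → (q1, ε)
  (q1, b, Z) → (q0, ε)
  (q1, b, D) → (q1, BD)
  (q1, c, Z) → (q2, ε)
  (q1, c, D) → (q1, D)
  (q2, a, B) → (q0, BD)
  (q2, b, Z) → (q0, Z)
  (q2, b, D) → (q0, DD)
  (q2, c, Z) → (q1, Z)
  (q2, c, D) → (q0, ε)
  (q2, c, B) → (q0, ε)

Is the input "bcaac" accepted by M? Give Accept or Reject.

(q0, bcaac, Z)
  read b, top Z: go to q2, push BBZ → (q2, caac, BBZ)
  read c, top B: go to q0, push ε → (q0, aac, BZ)
  ε-move, top B: go to q1, push BB → (q1, aac, BBZ)
  read a, top B: go to q1, push ε → (q1, ac, BZ)
  read a, top B: go to q1, push ε → (q1, c, Z)
  read c, top Z: go to q2, push ε → (q2, ε, ε)
All input consumed and the stack is empty.

Accept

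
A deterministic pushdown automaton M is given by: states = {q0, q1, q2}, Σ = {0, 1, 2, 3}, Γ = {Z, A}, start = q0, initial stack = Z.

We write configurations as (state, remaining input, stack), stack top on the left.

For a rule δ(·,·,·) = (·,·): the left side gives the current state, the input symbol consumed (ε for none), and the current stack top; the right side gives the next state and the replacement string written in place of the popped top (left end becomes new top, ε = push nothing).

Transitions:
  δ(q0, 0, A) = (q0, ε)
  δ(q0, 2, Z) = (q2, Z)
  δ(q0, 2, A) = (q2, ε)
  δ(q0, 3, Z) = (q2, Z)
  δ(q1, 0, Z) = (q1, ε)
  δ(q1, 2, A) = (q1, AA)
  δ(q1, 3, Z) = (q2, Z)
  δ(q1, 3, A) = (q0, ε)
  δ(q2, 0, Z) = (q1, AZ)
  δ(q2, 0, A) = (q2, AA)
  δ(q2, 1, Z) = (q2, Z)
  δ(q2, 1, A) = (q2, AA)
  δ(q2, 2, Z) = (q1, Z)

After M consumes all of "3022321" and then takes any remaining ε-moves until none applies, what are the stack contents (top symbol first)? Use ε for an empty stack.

AAZ

(q0, 3022321, Z) ⊢ (q2, 022321, Z) ⊢ (q1, 22321, AZ) ⊢ (q1, 2321, AAZ) ⊢ (q1, 321, AAAZ) ⊢ (q0, 21, AAZ) ⊢ (q2, 1, AZ) ⊢ (q2, ε, AAZ)
All input consumed in state q2 with stack AAZ.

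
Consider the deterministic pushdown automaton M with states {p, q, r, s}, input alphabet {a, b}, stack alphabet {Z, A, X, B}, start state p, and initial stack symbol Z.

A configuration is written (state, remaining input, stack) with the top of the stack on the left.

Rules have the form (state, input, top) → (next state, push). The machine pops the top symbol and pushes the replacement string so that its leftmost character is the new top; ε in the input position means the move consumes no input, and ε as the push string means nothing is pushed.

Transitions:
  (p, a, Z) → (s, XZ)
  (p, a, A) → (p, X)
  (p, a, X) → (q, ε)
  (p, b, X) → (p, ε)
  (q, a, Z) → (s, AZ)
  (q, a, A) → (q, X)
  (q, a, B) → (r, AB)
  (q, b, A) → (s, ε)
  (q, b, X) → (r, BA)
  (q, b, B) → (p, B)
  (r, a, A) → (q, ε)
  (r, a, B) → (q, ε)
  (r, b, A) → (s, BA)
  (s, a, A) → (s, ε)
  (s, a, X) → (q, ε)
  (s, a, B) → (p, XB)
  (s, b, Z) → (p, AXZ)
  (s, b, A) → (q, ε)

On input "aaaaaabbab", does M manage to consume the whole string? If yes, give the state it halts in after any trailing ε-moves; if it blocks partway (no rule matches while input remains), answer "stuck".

stuck

(p, aaaaaabbab, Z)
  read a, top Z: go to s, push XZ → (s, aaaaabbab, XZ)
  read a, top X: go to q, push ε → (q, aaaabbab, Z)
  read a, top Z: go to s, push AZ → (s, aaabbab, AZ)
  read a, top A: go to s, push ε → (s, aabbab, Z)
No transition for (s, a, top Z); M blocks with input aabbab remaining.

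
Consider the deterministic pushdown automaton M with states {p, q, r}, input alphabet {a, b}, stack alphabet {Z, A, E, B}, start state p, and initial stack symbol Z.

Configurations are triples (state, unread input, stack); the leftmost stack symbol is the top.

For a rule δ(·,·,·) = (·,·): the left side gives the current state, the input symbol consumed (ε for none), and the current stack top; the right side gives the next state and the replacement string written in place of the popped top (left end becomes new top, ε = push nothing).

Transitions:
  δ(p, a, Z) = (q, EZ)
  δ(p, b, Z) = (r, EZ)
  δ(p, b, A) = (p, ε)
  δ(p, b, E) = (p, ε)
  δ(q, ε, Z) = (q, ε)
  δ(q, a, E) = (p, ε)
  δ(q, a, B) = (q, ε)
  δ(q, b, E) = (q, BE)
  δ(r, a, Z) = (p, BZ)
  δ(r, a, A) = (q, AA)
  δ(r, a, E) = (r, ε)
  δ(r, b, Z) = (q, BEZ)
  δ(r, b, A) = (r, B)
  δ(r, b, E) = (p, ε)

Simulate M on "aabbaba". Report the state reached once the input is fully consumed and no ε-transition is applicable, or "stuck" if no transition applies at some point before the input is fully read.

q

(p, aabbaba, Z)
  read a, top Z: go to q, push EZ → (q, abbaba, EZ)
  read a, top E: go to p, push ε → (p, bbaba, Z)
  read b, top Z: go to r, push EZ → (r, baba, EZ)
  read b, top E: go to p, push ε → (p, aba, Z)
  read a, top Z: go to q, push EZ → (q, ba, EZ)
  read b, top E: go to q, push BE → (q, a, BEZ)
  read a, top B: go to q, push ε → (q, ε, EZ)
All input consumed; M is in state q.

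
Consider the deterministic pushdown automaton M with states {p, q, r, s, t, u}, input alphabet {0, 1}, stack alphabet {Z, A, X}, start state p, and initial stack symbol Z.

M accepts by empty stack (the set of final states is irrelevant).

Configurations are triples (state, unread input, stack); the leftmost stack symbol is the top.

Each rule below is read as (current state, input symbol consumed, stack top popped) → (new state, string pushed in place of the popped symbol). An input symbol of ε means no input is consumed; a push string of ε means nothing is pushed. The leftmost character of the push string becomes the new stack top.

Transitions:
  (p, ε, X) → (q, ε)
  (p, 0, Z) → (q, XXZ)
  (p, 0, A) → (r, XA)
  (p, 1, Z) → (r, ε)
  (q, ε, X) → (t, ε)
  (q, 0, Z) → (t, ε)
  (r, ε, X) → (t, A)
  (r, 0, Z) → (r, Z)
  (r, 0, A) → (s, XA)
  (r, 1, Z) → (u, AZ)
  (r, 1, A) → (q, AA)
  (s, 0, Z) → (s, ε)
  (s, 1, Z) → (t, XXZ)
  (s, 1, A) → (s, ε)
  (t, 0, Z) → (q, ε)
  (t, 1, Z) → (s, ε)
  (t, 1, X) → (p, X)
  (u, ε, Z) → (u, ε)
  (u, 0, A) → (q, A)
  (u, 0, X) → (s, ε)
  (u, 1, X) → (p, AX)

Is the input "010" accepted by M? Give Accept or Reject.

Accept

(p, 010, Z)
  read 0, top Z: go to q, push XXZ → (q, 10, XXZ)
  ε-move, top X: go to t, push ε → (t, 10, XZ)
  read 1, top X: go to p, push X → (p, 0, XZ)
  ε-move, top X: go to q, push ε → (q, 0, Z)
  read 0, top Z: go to t, push ε → (t, ε, ε)
All input consumed and the stack is empty.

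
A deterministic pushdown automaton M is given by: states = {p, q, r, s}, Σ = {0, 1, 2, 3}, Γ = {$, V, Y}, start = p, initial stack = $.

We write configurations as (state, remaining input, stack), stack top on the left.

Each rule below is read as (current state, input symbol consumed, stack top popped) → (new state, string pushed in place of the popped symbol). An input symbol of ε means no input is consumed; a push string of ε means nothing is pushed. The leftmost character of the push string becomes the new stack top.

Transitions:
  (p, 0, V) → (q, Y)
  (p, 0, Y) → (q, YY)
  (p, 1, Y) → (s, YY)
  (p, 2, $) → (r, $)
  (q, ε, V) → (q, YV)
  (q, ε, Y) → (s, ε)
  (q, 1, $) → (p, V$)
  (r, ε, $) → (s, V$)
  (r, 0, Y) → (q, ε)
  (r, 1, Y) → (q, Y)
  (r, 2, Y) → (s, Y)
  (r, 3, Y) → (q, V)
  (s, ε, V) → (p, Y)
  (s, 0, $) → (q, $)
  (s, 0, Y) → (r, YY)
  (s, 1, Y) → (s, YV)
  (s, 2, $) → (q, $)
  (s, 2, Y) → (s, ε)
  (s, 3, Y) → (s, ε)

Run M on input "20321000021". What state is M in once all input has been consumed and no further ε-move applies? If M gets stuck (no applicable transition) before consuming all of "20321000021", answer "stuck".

(p, 20321000021, $)
  read 2, top $: go to r, push $ → (r, 0321000021, $)
  ε-move, top $: go to s, push V$ → (s, 0321000021, V$)
  ε-move, top V: go to p, push Y → (p, 0321000021, Y$)
  read 0, top Y: go to q, push YY → (q, 321000021, YY$)
  ε-move, top Y: go to s, push ε → (s, 321000021, Y$)
  read 3, top Y: go to s, push ε → (s, 21000021, $)
  read 2, top $: go to q, push $ → (q, 1000021, $)
  read 1, top $: go to p, push V$ → (p, 000021, V$)
  read 0, top V: go to q, push Y → (q, 00021, Y$)
  ε-move, top Y: go to s, push ε → (s, 00021, $)
  read 0, top $: go to q, push $ → (q, 0021, $)
No transition for (q, 0, top $); M blocks with input 0021 remaining.

stuck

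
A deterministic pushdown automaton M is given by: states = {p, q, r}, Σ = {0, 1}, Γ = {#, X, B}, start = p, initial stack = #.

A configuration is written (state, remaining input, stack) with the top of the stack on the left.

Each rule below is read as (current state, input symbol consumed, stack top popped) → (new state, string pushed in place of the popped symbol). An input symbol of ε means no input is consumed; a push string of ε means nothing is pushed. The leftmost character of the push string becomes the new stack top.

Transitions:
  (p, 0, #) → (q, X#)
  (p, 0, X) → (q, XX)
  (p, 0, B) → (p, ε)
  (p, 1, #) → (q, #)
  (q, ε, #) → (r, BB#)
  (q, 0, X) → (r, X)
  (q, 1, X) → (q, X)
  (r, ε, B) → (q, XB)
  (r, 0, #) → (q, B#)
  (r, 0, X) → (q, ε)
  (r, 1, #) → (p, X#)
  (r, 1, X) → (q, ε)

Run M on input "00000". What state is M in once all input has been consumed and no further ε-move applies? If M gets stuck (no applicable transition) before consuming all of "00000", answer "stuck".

q

(p, 00000, #)
  read 0, top #: go to q, push X# → (q, 0000, X#)
  read 0, top X: go to r, push X → (r, 000, X#)
  read 0, top X: go to q, push ε → (q, 00, #)
  ε-move, top #: go to r, push BB# → (r, 00, BB#)
  ε-move, top B: go to q, push XB → (q, 00, XBB#)
  read 0, top X: go to r, push X → (r, 0, XBB#)
  read 0, top X: go to q, push ε → (q, ε, BB#)
All input consumed; M is in state q.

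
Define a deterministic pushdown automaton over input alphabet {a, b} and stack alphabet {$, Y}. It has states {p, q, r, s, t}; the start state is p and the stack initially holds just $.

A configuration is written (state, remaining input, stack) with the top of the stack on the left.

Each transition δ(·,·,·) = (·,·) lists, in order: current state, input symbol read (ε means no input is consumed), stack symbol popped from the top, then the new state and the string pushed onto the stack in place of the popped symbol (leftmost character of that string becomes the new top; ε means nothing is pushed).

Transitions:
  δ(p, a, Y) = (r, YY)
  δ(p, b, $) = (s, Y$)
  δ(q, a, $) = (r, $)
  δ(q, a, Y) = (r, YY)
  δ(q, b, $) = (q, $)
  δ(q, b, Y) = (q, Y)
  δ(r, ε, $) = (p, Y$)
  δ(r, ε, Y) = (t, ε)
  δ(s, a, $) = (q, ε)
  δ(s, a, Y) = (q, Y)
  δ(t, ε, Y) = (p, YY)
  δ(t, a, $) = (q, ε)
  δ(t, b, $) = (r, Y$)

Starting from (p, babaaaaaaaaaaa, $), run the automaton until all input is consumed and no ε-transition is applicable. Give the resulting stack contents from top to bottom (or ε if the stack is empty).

(p, babaaaaaaaaaaa, $) ⊢ (s, abaaaaaaaaaaa, Y$) ⊢ (q, baaaaaaaaaaa, Y$) ⊢ (q, aaaaaaaaaaa, Y$) ⊢ (r, aaaaaaaaaa, YY$) ⊢ (t, aaaaaaaaaa, Y$) ⊢ (p, aaaaaaaaaa, YY$) ⊢ (r, aaaaaaaaa, YYY$) ⊢ (t, aaaaaaaaa, YY$) ⊢ (p, aaaaaaaaa, YYY$) ⊢ (r, aaaaaaaa, YYYY$) ⊢ (t, aaaaaaaa, YYY$) ⊢ (p, aaaaaaaa, YYYY$) ⊢ (r, aaaaaaa, YYYYY$) ⊢ (t, aaaaaaa, YYYY$) ⊢ (p, aaaaaaa, YYYYY$) ⊢ (r, aaaaaa, YYYYYY$) ⊢ (t, aaaaaa, YYYYY$) ⊢ (p, aaaaaa, YYYYYY$) ⊢ (r, aaaaa, YYYYYYY$) ⊢ (t, aaaaa, YYYYYY$) ⊢ (p, aaaaa, YYYYYYY$) ⊢ (r, aaaa, YYYYYYYY$) ⊢ (t, aaaa, YYYYYYY$) ⊢ (p, aaaa, YYYYYYYY$) ⊢ (r, aaa, YYYYYYYYY$) ⊢ (t, aaa, YYYYYYYY$) ⊢ (p, aaa, YYYYYYYYY$) ⊢ (r, aa, YYYYYYYYYY$) ⊢ (t, aa, YYYYYYYYY$) ⊢ (p, aa, YYYYYYYYYY$) ⊢ (r, a, YYYYYYYYYYY$) ⊢ (t, a, YYYYYYYYYY$) ⊢ (p, a, YYYYYYYYYYY$) ⊢ (r, ε, YYYYYYYYYYYY$) ⊢ (t, ε, YYYYYYYYYYY$) ⊢ (p, ε, YYYYYYYYYYYY$)
All input consumed in state p with stack YYYYYYYYYYYY$.

YYYYYYYYYYYY$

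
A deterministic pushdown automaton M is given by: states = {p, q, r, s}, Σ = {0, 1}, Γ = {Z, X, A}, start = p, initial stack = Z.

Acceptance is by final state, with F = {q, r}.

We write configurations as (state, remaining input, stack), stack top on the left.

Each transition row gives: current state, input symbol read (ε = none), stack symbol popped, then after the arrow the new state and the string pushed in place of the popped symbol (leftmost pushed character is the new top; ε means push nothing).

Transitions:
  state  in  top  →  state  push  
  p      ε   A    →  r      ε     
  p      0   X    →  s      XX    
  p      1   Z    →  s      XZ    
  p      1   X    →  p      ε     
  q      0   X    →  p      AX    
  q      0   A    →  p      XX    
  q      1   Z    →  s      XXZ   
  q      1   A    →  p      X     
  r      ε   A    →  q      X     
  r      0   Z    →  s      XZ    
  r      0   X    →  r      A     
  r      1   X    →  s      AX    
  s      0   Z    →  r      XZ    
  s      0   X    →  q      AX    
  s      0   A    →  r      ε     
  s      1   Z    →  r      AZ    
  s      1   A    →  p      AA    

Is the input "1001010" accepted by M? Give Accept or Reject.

Reject

(p, 1001010, Z) ⊢ (s, 001010, XZ) ⊢ (q, 01010, AXZ) ⊢ (p, 1010, XXXZ) ⊢ (p, 010, XXZ) ⊢ (s, 10, XXXZ)
No transition applies at (s, 10, XXXZ); input not fully consumed.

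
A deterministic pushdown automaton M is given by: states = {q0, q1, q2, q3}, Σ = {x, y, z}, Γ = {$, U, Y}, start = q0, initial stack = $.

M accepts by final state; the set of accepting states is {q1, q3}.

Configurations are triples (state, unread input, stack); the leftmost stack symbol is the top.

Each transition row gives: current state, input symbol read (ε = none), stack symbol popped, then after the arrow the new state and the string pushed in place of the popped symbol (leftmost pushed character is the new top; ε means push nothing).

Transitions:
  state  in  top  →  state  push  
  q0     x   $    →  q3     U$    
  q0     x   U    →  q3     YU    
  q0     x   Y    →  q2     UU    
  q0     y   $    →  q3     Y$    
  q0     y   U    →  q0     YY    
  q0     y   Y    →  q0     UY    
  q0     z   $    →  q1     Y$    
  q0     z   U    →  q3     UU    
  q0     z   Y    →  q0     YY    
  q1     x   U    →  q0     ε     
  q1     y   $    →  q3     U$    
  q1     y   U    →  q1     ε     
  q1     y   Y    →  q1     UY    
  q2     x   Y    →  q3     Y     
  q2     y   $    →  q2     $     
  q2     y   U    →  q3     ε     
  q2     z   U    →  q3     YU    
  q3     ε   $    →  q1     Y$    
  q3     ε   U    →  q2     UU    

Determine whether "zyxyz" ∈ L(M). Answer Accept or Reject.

Accept

(q0, zyxyz, $)
  read z, top $: go to q1, push Y$ → (q1, yxyz, Y$)
  read y, top Y: go to q1, push UY → (q1, xyz, UY$)
  read x, top U: go to q0, push ε → (q0, yz, Y$)
  read y, top Y: go to q0, push UY → (q0, z, UY$)
  read z, top U: go to q3, push UU → (q3, ε, UUY$)
All input consumed; state q3 ∈ F.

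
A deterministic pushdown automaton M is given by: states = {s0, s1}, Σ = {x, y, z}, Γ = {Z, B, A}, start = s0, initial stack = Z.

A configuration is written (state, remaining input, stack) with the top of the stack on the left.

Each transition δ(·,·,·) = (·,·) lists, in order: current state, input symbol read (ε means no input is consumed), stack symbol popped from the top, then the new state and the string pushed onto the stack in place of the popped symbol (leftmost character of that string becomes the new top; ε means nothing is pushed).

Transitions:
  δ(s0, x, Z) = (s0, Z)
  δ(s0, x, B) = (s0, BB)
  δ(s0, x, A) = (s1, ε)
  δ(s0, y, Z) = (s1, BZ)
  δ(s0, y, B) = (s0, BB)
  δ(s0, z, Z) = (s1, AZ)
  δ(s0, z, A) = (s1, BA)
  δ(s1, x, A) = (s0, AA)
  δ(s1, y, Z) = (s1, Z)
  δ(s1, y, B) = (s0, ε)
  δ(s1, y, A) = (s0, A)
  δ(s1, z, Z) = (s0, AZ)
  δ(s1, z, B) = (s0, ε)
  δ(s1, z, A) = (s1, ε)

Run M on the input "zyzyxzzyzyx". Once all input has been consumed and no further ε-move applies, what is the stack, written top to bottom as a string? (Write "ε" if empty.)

(s0, zyzyxzzyzyx, Z) ⊢ (s1, yzyxzzyzyx, AZ) ⊢ (s0, zyxzzyzyx, AZ) ⊢ (s1, yxzzyzyx, BAZ) ⊢ (s0, xzzyzyx, AZ) ⊢ (s1, zzyzyx, Z) ⊢ (s0, zyzyx, AZ) ⊢ (s1, yzyx, BAZ) ⊢ (s0, zyx, AZ) ⊢ (s1, yx, BAZ) ⊢ (s0, x, AZ) ⊢ (s1, ε, Z)
All input consumed in state s1 with stack Z.

Z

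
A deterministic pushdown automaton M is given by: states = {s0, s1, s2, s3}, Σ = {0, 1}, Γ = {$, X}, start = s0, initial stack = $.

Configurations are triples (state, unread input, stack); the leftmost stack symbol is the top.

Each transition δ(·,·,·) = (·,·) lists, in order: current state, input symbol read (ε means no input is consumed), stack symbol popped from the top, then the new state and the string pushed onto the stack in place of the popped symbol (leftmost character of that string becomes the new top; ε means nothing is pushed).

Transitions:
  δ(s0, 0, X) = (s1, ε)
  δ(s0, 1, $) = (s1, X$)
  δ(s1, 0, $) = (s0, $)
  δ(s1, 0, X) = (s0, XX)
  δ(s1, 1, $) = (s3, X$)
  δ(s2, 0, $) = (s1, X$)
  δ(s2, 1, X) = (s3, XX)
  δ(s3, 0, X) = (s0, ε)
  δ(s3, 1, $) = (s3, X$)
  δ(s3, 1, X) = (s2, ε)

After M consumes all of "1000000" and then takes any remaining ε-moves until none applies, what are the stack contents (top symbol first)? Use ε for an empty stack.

(s0, 1000000, $) ⊢ (s1, 000000, X$) ⊢ (s0, 00000, XX$) ⊢ (s1, 0000, X$) ⊢ (s0, 000, XX$) ⊢ (s1, 00, X$) ⊢ (s0, 0, XX$) ⊢ (s1, ε, X$)
All input consumed in state s1 with stack X$.

X$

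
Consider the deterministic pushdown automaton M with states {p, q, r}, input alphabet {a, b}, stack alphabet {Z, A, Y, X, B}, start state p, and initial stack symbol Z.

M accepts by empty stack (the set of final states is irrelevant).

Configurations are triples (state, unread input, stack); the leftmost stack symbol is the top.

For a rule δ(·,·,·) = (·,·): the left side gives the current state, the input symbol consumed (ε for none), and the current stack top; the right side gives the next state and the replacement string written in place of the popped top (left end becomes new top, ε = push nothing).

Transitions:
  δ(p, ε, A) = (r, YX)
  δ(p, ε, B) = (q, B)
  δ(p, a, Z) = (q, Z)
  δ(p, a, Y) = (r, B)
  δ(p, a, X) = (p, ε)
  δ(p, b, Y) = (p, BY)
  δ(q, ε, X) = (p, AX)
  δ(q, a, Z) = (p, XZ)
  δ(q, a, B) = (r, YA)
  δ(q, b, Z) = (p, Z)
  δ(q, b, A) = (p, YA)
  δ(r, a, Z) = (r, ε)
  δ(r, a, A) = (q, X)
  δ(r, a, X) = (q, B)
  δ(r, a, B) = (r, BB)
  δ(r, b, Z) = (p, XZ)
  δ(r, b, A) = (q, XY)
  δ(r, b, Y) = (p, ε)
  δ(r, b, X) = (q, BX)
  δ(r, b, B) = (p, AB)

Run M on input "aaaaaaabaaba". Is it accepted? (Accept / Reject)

(p, aaaaaaabaaba, Z) ⊢ (q, aaaaaabaaba, Z) ⊢ (p, aaaaabaaba, XZ) ⊢ (p, aaaabaaba, Z) ⊢ (q, aaabaaba, Z) ⊢ (p, aabaaba, XZ) ⊢ (p, abaaba, Z) ⊢ (q, baaba, Z) ⊢ (p, aaba, Z) ⊢ (q, aba, Z) ⊢ (p, ba, XZ)
No transition applies at (p, ba, XZ); input not fully consumed.

Reject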